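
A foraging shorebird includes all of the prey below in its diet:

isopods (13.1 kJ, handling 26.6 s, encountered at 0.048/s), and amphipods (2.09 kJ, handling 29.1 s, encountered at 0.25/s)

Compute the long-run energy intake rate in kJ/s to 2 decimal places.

0.12 kJ/s

Energy encountered per unit search time: 0.048×13.1 + 0.25×2.09 = 1.151 kJ/s.
Handling time per unit search time: 0.048×26.6 + 0.25×29.1 = 8.552.
Rate = 1.151/(1 + 8.552) = 0.1205 kJ/s.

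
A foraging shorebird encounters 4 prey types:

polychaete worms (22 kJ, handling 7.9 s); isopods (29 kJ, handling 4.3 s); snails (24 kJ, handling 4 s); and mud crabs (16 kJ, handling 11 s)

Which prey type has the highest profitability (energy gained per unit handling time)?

isopods

Profitability E/h (kJ/s): polychaete worms = 22/7.9 = 2.78, isopods = 29/4.3 = 6.74, snails = 24/4 = 6, mud crabs = 16/11 = 1.45.
Ranked: isopods > snails > polychaete worms > mud crabs.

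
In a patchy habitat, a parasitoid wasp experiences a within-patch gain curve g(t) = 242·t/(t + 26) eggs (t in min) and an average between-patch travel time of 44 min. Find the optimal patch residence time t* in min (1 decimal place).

Optimal t* satisfies g'(t*) = g(t*)/(T + t*).
g'(t) = 242·26/(t + 26)². Setting 242·26/(t+26)² = 242t/[(t+26)(44+t)] gives 26(44+t) = t(t+26), so t² = 26×44 = 1144.
t* = √1144 = 33.82 min.

33.8 min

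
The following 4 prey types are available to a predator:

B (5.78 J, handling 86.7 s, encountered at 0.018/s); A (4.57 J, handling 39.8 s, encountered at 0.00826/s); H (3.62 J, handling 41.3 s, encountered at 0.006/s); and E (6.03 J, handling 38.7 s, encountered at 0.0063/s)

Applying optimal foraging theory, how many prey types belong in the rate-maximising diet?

4

E/h in descending order: E 0.156, A 0.115, H 0.0877, B 0.0667 J/s. The optimal diet is the largest prefix of this list for which every included type satisfies E_i/h_i > R on the types above it.
Rate on top 1: 0.03054. A: 0.115 > 0.03054 → include.
Rate on top 2: 0.04816. H: 0.0877 > 0.04816 → include.
Rate on top 3: 0.05354. B: 0.0667 > 0.05354 → include.
Optimal diet: E, A, H, B — 4 of 4 types.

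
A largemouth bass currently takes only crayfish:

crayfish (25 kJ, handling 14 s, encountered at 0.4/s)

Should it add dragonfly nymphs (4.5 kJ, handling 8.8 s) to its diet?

No

On crayfish alone, R = ΣλE/(1+Σλh) = 10/6.6 = 1.515 kJ/s.
Profitability of dragonfly nymphs: 4.5/8.8 = 0.5114 kJ/s.
Since 0.5114 < R, time spent handling dragonfly nymphs is better spent searching.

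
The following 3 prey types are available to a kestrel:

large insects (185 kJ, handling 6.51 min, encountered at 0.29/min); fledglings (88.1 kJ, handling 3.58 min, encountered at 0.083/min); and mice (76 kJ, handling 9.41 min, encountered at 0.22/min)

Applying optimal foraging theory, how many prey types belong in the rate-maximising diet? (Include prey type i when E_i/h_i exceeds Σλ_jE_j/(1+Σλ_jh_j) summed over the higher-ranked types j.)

2

Profitabilities (E/h, kJ/min): large insects 28.4, fledglings 24.6, mice 8.08. Add prey in this order while the next type's profitability exceeds the intake rate on those already taken.
Rate on top 1: 18.58. fledglings: 24.6 > 18.58 → include.
Rate on top 2: 19.14. mice: 8.08 < 19.14 → exclude; stop.
Optimal diet: large insects, fledglings — 2 of 3 types.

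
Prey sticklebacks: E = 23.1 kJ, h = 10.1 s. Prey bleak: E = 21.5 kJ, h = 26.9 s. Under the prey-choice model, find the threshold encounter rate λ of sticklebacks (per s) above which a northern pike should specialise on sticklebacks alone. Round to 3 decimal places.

0.053 per s

Drop bleak once their profitability E₂/h₂ falls below the rate achievable on sticklebacks alone: E₂/h₂ = λE₁/(1 + λh₁).
Solve for λ: λE₁h₂ = E₂(1 + λh₁) → λ(E₁h₂ − E₂h₁) = E₂ → λ = E₂/(E₁h₂ − E₂h₁).
λ = 21.5/(23.1×26.9 − 21.5×10.1) = 21.5/404.2 = 0.05319 per s.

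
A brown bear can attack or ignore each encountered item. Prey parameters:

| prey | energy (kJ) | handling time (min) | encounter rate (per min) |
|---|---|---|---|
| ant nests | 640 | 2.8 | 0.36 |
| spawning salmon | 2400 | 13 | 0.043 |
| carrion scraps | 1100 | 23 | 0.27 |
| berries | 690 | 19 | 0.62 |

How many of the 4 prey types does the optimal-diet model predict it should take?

2

Rank by E/h (kJ/min): ant nests 229, spawning salmon 185, carrion scraps 47.8, berries 36.3. Include each in turn until the next type's E/h falls below the running intake rate.
Rate on top 1: 114.7. spawning salmon: 185 > 114.7 → include.
Rate on top 2: 130. carrion scraps: 47.8 < 130 → exclude; stop.
Optimal diet: ant nests, spawning salmon — 2 of 4 types.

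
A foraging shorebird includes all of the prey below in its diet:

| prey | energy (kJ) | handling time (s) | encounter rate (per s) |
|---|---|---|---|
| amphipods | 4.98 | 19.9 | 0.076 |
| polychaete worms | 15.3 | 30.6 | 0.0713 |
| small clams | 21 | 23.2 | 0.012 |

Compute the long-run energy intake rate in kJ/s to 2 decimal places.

R = (0.076×4.98 + 0.0713×15.3 + 0.012×21) / (1 + 0.076×19.9 + 0.0713×30.6 + 0.012×23.2) = 1.721/4.973 = 0.3462 kJ/s.

0.35 kJ/s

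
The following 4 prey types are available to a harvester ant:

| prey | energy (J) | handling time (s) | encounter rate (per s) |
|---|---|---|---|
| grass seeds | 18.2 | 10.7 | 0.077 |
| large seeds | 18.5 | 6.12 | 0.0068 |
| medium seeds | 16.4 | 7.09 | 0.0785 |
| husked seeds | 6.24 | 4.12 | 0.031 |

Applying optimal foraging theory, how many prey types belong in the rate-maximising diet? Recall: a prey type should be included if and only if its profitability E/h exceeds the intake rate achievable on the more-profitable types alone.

Profitabilities (E/h, J/s): large seeds 3.02, medium seeds 2.31, grass seeds 1.7, husked seeds 1.51. Add prey in this order while the next type's profitability exceeds the intake rate on those already taken.
Rate on top 1: 0.1208. medium seeds: 2.31 > 0.1208 → include.
Rate on top 2: 0.8843. grass seeds: 1.7 > 0.8843 → include.
Rate on top 3: 1.162. husked seeds: 1.51 > 1.162 → include.
Optimal diet: large seeds, medium seeds, grass seeds, husked seeds — 4 of 4 types.

4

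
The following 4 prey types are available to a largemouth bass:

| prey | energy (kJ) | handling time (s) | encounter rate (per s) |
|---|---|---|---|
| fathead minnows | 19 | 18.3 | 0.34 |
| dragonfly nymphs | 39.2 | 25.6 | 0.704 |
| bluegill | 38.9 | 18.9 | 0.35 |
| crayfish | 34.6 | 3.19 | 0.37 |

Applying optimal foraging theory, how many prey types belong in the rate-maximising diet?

Profitabilities (E/h, kJ/s): crayfish 10.8, bluegill 2.06, dragonfly nymphs 1.53, fathead minnows 1.04. Add prey in this order while the next type's profitability exceeds the intake rate on those already taken.
Rate on top 1: 5.872. bluegill: 2.06 < 5.872 → exclude; stop.
Optimal diet: crayfish — 1 of 4 types.

1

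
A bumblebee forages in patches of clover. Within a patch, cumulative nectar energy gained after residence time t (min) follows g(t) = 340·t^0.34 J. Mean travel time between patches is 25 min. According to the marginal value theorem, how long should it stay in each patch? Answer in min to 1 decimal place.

Maximise g(t)/(T+t): set derivative to zero → g'(t)(T+t) = g(t).
g'(t) = 0.34·340·t^-0.66. Setting 0.34·340·t^-0.66 = 340·t^0.34/(25+t) gives 0.34(25+t) = t, so 0.66·t = 0.34×25.
t* = 0.34×25/0.66 = 12.88 min.

12.9 min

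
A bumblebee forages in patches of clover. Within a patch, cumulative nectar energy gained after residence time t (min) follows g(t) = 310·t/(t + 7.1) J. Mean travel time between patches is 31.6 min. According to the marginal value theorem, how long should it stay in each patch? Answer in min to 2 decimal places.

14.98 min

Optimal t* satisfies g'(t*) = g(t*)/(T + t*).
g'(t) = 310·7.1/(t + 7.1)². Setting 310·7.1/(t+7.1)² = 310t/[(t+7.1)(31.6+t)] gives 7.1(31.6+t) = t(t+7.1), so t² = 7.1×31.6 = 224.4.
t* = √224.4 = 14.98 min.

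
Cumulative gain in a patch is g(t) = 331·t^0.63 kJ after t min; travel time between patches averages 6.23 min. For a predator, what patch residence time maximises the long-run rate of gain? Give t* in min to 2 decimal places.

Maximise g(t)/(T+t): set derivative to zero → g'(t)(T+t) = g(t).
g'(t) = 0.63·331·t^-0.37. Setting 0.63·331·t^-0.37 = 331·t^0.63/(6.23+t) gives 0.63(6.23+t) = t, so 0.37·t = 0.63×6.23.
t* = 0.63×6.23/0.37 = 10.61 min.

10.61 min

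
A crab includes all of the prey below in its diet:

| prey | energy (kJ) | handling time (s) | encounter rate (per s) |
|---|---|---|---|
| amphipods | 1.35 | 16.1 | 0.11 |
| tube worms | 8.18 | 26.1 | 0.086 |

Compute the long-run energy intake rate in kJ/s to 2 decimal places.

R = Σλ_iE_i / (1 + Σλ_ih_i)
Numerator: 0.11×1.35 + 0.086×8.18 = 0.852
Denominator: 1 + 0.11×16.1 + 0.086×26.1 = 5.016
R = 0.852/5.016 = 0.1699 kJ/s

0.17 kJ/s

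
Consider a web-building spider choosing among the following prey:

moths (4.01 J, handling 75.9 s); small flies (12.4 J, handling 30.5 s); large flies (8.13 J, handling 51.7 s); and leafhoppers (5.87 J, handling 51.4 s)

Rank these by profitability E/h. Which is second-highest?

large flies

Profitability E/h (J/s): moths = 4.01/75.9 = 0.0528, small flies = 12.4/30.5 = 0.407, large flies = 8.13/51.7 = 0.157, leafhoppers = 5.87/51.4 = 0.114.
Ranked: small flies > large flies > leafhoppers > moths.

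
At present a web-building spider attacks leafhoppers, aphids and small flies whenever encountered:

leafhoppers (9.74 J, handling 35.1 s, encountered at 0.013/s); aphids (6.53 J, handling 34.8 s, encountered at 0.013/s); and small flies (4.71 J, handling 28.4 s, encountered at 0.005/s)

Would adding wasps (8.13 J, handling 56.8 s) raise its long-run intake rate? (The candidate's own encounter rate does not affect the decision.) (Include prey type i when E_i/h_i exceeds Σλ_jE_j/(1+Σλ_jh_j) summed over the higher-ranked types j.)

Yes

On leafhoppers, aphids and small flies alone, R = ΣλE/(1+Σλh) = 0.2351/2.051 = 0.1146 J/s.
wasps: E/h = 8.13/56.8 = 0.1431 J/s.
Since 0.1431 > R, including wasps increases the long-run rate.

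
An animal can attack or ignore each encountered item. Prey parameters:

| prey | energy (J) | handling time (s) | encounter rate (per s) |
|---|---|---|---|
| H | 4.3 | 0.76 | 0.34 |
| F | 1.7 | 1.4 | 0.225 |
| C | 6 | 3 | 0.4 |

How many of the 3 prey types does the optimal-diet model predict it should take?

Rank by E/h (J/s): H 5.66, C 2, F 1.21. Include each in turn until the next type's E/h falls below the running intake rate.
Rate on top 1: 1.162. C: 2 > 1.162 → include.
Rate on top 2: 1.571. F: 1.21 < 1.571 → exclude; stop.
Optimal diet: H, C — 2 of 3 types.

2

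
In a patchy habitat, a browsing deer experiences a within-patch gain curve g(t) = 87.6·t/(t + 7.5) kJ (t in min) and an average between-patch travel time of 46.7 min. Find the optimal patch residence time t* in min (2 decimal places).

Optimal t* satisfies g'(t*) = g(t*)/(T + t*).
g'(t) = 87.6·7.5/(t + 7.5)². Setting 87.6·7.5/(t+7.5)² = 87.6t/[(t+7.5)(46.7+t)] gives 7.5(46.7+t) = t(t+7.5), so t² = 7.5×46.7 = 350.2.
t* = √350.2 = 18.71 min.

18.71 min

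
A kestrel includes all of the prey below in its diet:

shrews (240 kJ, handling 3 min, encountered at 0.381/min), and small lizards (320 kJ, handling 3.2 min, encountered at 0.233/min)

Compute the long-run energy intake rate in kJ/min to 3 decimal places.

Energy encountered per unit search time: 0.381×240 + 0.233×320 = 166 kJ/min.
Handling time per unit search time: 0.381×3 + 0.233×3.2 = 1.889.
Rate = 166/(1 + 1.889) = 57.47 kJ/min.

57.467 kJ/min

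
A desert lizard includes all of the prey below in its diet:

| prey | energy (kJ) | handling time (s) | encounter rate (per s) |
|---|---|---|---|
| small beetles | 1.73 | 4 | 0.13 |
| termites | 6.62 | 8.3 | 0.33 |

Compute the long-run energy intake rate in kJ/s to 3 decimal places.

Energy encountered per unit search time: 0.13×1.73 + 0.33×6.62 = 2.409 kJ/s.
Handling time per unit search time: 0.13×4 + 0.33×8.3 = 3.259.
Rate = 2.409/(1 + 3.259) = 0.5657 kJ/s.

0.566 kJ/s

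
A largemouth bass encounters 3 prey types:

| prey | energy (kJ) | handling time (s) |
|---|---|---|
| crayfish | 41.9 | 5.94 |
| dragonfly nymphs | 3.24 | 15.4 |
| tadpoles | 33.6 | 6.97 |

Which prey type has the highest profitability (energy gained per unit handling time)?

Profitability E/h (kJ/s): crayfish = 41.9/5.94 = 7.05, dragonfly nymphs = 3.24/15.4 = 0.21, tadpoles = 33.6/6.97 = 4.82.
Ranked: crayfish > tadpoles > dragonfly nymphs.

crayfish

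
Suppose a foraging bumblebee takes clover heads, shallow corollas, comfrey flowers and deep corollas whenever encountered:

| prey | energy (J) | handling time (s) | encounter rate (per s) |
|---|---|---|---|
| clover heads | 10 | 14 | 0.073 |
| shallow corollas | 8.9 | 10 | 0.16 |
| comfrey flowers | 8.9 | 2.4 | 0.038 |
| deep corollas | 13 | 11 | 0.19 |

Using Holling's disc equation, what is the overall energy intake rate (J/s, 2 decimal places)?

0.86 J/s

R = Σλ_iE_i / (1 + Σλ_ih_i)
Numerator: 0.073×10 + 0.16×8.9 + 0.038×8.9 + 0.19×13 = 4.962
Denominator: 1 + 0.073×14 + 0.16×10 + 0.038×2.4 + 0.19×11 = 5.803
R = 4.962/5.803 = 0.8551 J/s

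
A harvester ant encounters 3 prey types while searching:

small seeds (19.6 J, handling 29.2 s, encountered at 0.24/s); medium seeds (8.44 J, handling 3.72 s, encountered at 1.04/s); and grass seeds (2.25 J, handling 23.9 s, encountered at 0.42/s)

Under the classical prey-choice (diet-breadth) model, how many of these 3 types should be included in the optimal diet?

Profitabilities (E/h, J/s): medium seeds 2.27, small seeds 0.671, grass seeds 0.0941. Add prey in this order while the next type's profitability exceeds the intake rate on those already taken.
Rate on top 1: 1.803. small seeds: 0.671 < 1.803 → exclude; stop.
Optimal diet: medium seeds — 1 of 3 types.

1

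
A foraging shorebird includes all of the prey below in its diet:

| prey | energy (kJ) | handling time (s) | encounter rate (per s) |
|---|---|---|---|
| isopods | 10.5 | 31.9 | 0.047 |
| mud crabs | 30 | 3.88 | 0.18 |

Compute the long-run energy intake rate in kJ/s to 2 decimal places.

R = (0.047×10.5 + 0.18×30) / (1 + 0.047×31.9 + 0.18×3.88) = 5.893/3.198 = 1.843 kJ/s.

1.84 kJ/s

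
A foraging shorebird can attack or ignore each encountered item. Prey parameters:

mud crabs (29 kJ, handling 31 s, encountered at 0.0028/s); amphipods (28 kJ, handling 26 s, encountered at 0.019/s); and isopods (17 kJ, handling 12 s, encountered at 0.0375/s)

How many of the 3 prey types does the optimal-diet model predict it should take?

3

Rank by E/h (kJ/s): isopods 1.42, amphipods 1.08, mud crabs 0.935. Include each in turn until the next type's E/h falls below the running intake rate.
Rate on top 1: 0.4397. amphipods: 1.08 > 0.4397 → include.
Rate on top 2: 0.6016. mud crabs: 0.935 > 0.6016 → include.
Optimal diet: isopods, amphipods, mud crabs — 3 of 3 types.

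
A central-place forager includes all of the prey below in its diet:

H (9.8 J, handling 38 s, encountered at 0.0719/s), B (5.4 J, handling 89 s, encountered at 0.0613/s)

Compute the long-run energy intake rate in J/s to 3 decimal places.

0.113 J/s

Energy encountered per unit search time: 0.0719×9.8 + 0.0613×5.4 = 1.036 J/s.
Handling time per unit search time: 0.0719×38 + 0.0613×89 = 8.188.
Rate = 1.036/(1 + 8.188) = 0.1127 J/s.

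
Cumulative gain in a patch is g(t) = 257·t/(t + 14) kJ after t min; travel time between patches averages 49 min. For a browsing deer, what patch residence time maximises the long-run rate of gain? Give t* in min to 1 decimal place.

26.2 min

By the marginal value theorem, leave when the instantaneous gain rate g'(t) equals the habitat-wide average g(t)/(T + t).
g'(t) = 257·14/(t + 14)². Setting 257·14/(t+14)² = 257t/[(t+14)(49+t)] gives 14(49+t) = t(t+14), so t² = 14×49 = 686.
t* = √686 = 26.19 min.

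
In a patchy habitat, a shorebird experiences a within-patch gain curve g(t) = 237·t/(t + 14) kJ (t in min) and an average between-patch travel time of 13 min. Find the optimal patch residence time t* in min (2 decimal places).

13.49 min

Maximise g(t)/(T+t): set derivative to zero → g'(t)(T+t) = g(t).
g'(t) = 237·14/(t + 14)². Setting 237·14/(t+14)² = 237t/[(t+14)(13+t)] gives 14(13+t) = t(t+14), so t² = 14×13 = 182.
t* = √182 = 13.49 min.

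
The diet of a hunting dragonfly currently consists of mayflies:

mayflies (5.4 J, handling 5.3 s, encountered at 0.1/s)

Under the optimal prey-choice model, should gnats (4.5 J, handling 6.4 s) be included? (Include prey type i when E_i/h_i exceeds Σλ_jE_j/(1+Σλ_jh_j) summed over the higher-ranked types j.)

Yes

Current rate: (0.1×5.4)/(1 + 0.1×5.3) = 0.3529 J/s.
gnats: E/h = 4.5/6.4 = 0.7031 J/s.
Since 0.7031 > R, including gnats increases the long-run rate.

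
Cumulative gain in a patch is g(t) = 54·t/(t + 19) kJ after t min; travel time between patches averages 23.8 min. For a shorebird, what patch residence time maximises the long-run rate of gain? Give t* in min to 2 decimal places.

21.26 min

Maximise g(t)/(T+t): set derivative to zero → g'(t)(T+t) = g(t).
g'(t) = 54·19/(t + 19)². Setting 54·19/(t+19)² = 54t/[(t+19)(23.8+t)] gives 19(23.8+t) = t(t+19), so t² = 19×23.8 = 452.2.
t* = √452.2 = 21.26 min.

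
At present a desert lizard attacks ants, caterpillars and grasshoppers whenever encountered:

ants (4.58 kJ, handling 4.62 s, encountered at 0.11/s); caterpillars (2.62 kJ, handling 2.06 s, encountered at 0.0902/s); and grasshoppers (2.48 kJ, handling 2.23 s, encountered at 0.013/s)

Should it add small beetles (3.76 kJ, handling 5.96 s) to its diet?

On ants, caterpillars and grasshoppers alone, R = ΣλE/(1+Σλh) = 0.7724/1.723 = 0.4483 kJ/s.
Profitability of small beetles: 3.76/5.96 = 0.6309 kJ/s.
0.6309 > 0.4483, so adding small beetles raises the average — include it.

Yes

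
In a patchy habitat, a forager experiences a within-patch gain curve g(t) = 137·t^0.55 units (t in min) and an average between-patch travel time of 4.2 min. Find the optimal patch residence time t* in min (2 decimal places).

Optimal t* satisfies g'(t*) = g(t*)/(T + t*).
g'(t) = 0.55·137·t^-0.45. Setting 0.55·137·t^-0.45 = 137·t^0.55/(4.2+t) gives 0.55(4.2+t) = t, so 0.45·t = 0.55×4.2.
t* = 0.55×4.2/0.45 = 5.133 min.

5.13 min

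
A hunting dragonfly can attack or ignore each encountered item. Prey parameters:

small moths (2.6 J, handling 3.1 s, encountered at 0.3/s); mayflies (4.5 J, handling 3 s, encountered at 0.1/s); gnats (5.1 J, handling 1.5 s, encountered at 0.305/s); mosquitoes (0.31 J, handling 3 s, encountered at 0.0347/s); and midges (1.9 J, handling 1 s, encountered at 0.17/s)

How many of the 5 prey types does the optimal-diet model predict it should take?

3

E/h in descending order: gnats 3.4, midges 1.9, mayflies 1.5, small moths 0.839, mosquitoes 0.103 J/s. The optimal diet is the largest prefix of this list for which every included type satisfies E_i/h_i > R on the types above it.
Rate on top 1: 1.067. midges: 1.9 > 1.067 → include.
Rate on top 2: 1.154. mayflies: 1.5 > 1.154 → include.
Rate on top 3: 1.208. small moths: 0.839 < 1.208 → exclude; stop.
Optimal diet: gnats, midges, mayflies — 3 of 5 types.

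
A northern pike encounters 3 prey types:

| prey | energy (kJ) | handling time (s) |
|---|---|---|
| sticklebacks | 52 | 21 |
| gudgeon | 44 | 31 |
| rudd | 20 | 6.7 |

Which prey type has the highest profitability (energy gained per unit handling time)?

In descending order of E/h:
rudd: 20/6.7 = 2.99 kJ/s
sticklebacks: 52/21 = 2.48 kJ/s
gudgeon: 44/31 = 1.42 kJ/s

rudd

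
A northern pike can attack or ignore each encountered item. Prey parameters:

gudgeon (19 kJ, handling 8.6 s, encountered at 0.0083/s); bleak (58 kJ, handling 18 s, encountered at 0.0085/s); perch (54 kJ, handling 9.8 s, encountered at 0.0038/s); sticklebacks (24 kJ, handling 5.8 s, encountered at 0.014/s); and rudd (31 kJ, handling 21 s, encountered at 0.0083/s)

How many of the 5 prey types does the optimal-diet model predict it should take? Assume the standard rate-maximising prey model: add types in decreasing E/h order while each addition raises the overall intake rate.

5

Profitabilities (E/h, kJ/s): perch 5.51, sticklebacks 4.14, bleak 3.22, gudgeon 2.21, rudd 1.48. Add prey in this order while the next type's profitability exceeds the intake rate on those already taken.
Rate on top 1: 0.1978. sticklebacks: 4.14 > 0.1978 → include.
Rate on top 2: 0.4839. bleak: 3.22 > 0.4839 → include.
Rate on top 3: 0.8134. gudgeon: 2.21 > 0.8134 → include.
Rate on top 4: 0.8876. rudd: 1.48 > 0.8876 → include.
Optimal diet: perch, sticklebacks, bleak, gudgeon, rudd — 5 of 5 types.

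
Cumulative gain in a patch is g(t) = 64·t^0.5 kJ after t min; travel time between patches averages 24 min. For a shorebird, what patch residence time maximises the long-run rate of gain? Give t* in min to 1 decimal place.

24.0 min

By the marginal value theorem, leave when the instantaneous gain rate g'(t) equals the habitat-wide average g(t)/(T + t).
g'(t) = 0.5·64·t^-0.5. Setting 0.5·64·t^-0.5 = 64·t^0.5/(24+t) gives 0.5(24+t) = t, so 0.50·t = 0.5×24.
t* = 0.5×24/0.50 = 24 min.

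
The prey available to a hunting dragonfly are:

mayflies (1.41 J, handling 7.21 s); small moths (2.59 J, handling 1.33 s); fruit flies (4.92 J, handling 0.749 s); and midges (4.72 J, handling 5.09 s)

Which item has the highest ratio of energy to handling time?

fruit flies

Profitability E/h (J/s): mayflies = 1.41/7.21 = 0.196, small moths = 2.59/1.33 = 1.95, fruit flies = 4.92/0.749 = 6.57, midges = 4.72/5.09 = 0.927.
Ranked: fruit flies > small moths > midges > mayflies.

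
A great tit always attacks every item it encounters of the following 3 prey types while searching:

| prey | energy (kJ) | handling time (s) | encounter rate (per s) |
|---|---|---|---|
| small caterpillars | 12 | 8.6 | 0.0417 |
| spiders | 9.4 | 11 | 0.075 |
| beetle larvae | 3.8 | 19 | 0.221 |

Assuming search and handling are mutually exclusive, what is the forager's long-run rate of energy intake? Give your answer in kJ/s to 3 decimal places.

Energy encountered per unit search time: 0.0417×12 + 0.075×9.4 + 0.221×3.8 = 2.045 kJ/s.
Handling time per unit search time: 0.0417×8.6 + 0.075×11 + 0.221×19 = 5.383.
Rate = 2.045/(1 + 5.383) = 0.3204 kJ/s.

0.320 kJ/s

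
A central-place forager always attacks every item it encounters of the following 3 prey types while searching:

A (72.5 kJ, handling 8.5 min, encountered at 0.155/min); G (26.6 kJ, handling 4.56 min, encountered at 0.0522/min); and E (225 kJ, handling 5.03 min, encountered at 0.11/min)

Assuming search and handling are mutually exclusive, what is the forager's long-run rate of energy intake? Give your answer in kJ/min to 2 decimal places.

12.02 kJ/min

R = (0.155×72.5 + 0.0522×26.6 + 0.11×225) / (1 + 0.155×8.5 + 0.0522×4.56 + 0.11×5.03) = 37.38/3.109 = 12.02 kJ/min.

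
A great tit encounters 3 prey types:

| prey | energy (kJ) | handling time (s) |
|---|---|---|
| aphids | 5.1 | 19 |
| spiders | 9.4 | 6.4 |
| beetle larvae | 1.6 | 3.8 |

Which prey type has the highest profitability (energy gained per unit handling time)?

In descending order of E/h:
spiders: 9.4/6.4 = 1.47 kJ/s
beetle larvae: 1.6/3.8 = 0.421 kJ/s
aphids: 5.1/19 = 0.268 kJ/s

spiders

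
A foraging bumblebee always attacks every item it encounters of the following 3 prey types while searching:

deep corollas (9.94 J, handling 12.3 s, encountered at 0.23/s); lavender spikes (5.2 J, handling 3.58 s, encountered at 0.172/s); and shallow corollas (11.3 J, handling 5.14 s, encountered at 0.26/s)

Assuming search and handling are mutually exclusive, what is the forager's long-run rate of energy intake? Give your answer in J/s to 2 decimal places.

1.06 J/s

R = Σλ_iE_i / (1 + Σλ_ih_i)
Numerator: 0.23×9.94 + 0.172×5.2 + 0.26×11.3 = 6.119
Denominator: 1 + 0.23×12.3 + 0.172×3.58 + 0.26×5.14 = 5.781
R = 6.119/5.781 = 1.058 J/s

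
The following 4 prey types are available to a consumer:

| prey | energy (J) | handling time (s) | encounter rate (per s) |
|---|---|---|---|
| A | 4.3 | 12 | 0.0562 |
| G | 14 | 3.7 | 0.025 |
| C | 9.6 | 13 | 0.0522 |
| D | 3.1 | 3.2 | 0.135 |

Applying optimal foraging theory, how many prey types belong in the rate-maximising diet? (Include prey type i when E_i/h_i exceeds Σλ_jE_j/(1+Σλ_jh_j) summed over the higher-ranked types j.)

3

E/h in descending order: G 3.78, D 0.969, C 0.738, A 0.358 J/s. The optimal diet is the largest prefix of this list for which every included type satisfies E_i/h_i > R on the types above it.
Rate on top 1: 0.3204. D: 0.969 > 0.3204 → include.
Rate on top 2: 0.5041. C: 0.738 > 0.5041 → include.
Rate on top 3: 0.5763. A: 0.358 < 0.5763 → exclude; stop.
Optimal diet: G, D, C — 3 of 4 types.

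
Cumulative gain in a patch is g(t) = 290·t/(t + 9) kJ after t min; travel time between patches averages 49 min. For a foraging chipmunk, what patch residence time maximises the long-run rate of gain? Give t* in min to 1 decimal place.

Optimal t* satisfies g'(t*) = g(t*)/(T + t*).
g'(t) = 290·9/(t + 9)². Setting 290·9/(t+9)² = 290t/[(t+9)(49+t)] gives 9(49+t) = t(t+9), so t² = 9×49 = 441.
t* = √441 = 21 min.

21.0 min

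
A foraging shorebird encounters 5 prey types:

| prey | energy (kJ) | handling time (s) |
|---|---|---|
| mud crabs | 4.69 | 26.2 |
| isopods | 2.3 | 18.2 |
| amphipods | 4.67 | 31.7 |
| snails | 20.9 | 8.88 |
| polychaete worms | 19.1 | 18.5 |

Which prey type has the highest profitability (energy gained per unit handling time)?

snails

In descending order of E/h:
snails: 20.9/8.88 = 2.35 kJ/s
polychaete worms: 19.1/18.5 = 1.03 kJ/s
mud crabs: 4.69/26.2 = 0.179 kJ/s
amphipods: 4.67/31.7 = 0.147 kJ/s
isopods: 2.3/18.2 = 0.126 kJ/s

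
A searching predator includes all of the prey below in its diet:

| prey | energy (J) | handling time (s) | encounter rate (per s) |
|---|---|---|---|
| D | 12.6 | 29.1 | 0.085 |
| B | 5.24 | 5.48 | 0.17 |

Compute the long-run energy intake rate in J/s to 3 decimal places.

Energy encountered per unit search time: 0.085×12.6 + 0.17×5.24 = 1.962 J/s.
Handling time per unit search time: 0.085×29.1 + 0.17×5.48 = 3.405.
Rate = 1.962/(1 + 3.405) = 0.4453 J/s.

0.445 J/s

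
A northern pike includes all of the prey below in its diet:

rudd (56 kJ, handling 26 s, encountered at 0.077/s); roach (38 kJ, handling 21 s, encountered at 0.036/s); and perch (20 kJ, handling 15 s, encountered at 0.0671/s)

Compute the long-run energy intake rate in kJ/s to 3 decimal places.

R = Σλ_iE_i / (1 + Σλ_ih_i)
Numerator: 0.077×56 + 0.036×38 + 0.0671×20 = 7.022
Denominator: 1 + 0.077×26 + 0.036×21 + 0.0671×15 = 4.764
R = 7.022/4.764 = 1.474 kJ/s

1.474 kJ/s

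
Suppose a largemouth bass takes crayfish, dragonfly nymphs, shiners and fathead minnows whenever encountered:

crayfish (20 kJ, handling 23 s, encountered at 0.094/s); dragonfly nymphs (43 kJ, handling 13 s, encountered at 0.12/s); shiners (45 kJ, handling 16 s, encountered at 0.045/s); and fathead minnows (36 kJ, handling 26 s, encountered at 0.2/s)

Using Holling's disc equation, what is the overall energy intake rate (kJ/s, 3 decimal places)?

1.528 kJ/s

Energy encountered per unit search time: 0.094×20 + 0.12×43 + 0.045×45 + 0.2×36 = 16.27 kJ/s.
Handling time per unit search time: 0.094×23 + 0.12×13 + 0.045×16 + 0.2×26 = 9.642.
Rate = 16.27/(1 + 9.642) = 1.528 kJ/s.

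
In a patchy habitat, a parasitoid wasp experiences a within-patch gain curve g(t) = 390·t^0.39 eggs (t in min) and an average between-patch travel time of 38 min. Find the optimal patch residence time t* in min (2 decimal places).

24.30 min

Maximise g(t)/(T+t): set derivative to zero → g'(t)(T+t) = g(t).
g'(t) = 0.39·390·t^-0.61. Setting 0.39·390·t^-0.61 = 390·t^0.39/(38+t) gives 0.39(38+t) = t, so 0.61·t = 0.39×38.
t* = 0.39×38/0.61 = 24.3 min.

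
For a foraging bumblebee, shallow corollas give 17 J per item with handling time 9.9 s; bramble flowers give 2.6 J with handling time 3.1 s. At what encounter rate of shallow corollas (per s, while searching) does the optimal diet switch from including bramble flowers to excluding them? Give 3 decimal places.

Drop bramble flowers once their profitability E₂/h₂ falls below the rate achievable on shallow corollas alone: E₂/h₂ = λE₁/(1 + λh₁).
Solve for λ: λE₁h₂ = E₂(1 + λh₁) → λ(E₁h₂ − E₂h₁) = E₂ → λ = E₂/(E₁h₂ − E₂h₁).
λ = 2.6/(17×3.1 − 2.6×9.9) = 2.6/26.96 = 0.09644 per s.

0.096 per s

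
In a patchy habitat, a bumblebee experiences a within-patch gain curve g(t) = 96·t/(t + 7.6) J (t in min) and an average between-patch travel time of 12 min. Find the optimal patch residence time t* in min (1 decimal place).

Optimal t* satisfies g'(t*) = g(t*)/(T + t*).
g'(t) = 96·7.6/(t + 7.6)². Setting 96·7.6/(t+7.6)² = 96t/[(t+7.6)(12+t)] gives 7.6(12+t) = t(t+7.6), so t² = 7.6×12 = 91.2.
t* = √91.2 = 9.55 min.

9.5 min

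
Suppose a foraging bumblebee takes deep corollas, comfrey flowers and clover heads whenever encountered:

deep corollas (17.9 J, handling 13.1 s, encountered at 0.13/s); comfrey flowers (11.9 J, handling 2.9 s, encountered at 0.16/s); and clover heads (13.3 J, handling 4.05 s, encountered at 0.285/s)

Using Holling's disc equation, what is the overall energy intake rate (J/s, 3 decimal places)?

R = Σλ_iE_i / (1 + Σλ_ih_i)
Numerator: 0.13×17.9 + 0.16×11.9 + 0.285×13.3 = 8.021
Denominator: 1 + 0.13×13.1 + 0.16×2.9 + 0.285×4.05 = 4.321
R = 8.021/4.321 = 1.856 J/s

1.856 J/s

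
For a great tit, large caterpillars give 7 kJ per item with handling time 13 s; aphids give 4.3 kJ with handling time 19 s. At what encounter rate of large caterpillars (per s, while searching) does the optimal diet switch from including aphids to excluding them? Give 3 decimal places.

0.056 per s

At the threshold, the rate on large caterpillars alone equals the profitability of aphids: λ·7/(1 + λ·13) = 4.3/19 = 0.2263.
Rearranging, λ(7 − 0.2263×13) = 0.2263, so λ = 0.2263/4.058 = 0.05577 per s.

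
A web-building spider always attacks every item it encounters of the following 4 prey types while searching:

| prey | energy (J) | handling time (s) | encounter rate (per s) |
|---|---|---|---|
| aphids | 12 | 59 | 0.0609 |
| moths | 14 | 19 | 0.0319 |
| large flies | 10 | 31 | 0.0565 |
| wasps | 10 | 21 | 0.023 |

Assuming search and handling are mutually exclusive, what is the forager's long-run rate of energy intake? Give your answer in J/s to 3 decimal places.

R = Σλ_iE_i / (1 + Σλ_ih_i)
Numerator: 0.0609×12 + 0.0319×14 + 0.0565×10 + 0.023×10 = 1.972
Denominator: 1 + 0.0609×59 + 0.0319×19 + 0.0565×31 + 0.023×21 = 7.434
R = 1.972/7.434 = 0.2653 J/s

0.265 J/s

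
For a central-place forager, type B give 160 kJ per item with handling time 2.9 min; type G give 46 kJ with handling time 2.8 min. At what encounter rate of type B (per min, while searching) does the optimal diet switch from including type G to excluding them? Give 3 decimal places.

0.146 per min

The zero-one rule: include type G iff E₂/h₂ > λE₁/(1+λh₁). Equality gives the switch point.
λE₁h₂ = E₂ + λE₂h₁ ⇒ λ = E₂/(E₁h₂ − E₂h₁) = 46/(448 − 133.4) = 0.1462 per min.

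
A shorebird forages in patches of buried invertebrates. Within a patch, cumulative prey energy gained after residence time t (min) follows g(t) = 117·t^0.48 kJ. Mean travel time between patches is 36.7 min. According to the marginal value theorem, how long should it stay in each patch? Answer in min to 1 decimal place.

By the marginal value theorem, leave when the instantaneous gain rate g'(t) equals the habitat-wide average g(t)/(T + t).
g'(t) = 0.48·117·t^-0.52. Setting 0.48·117·t^-0.52 = 117·t^0.48/(36.7+t) gives 0.48(36.7+t) = t, so 0.52·t = 0.48×36.7.
t* = 0.48×36.7/0.52 = 33.88 min.

33.9 min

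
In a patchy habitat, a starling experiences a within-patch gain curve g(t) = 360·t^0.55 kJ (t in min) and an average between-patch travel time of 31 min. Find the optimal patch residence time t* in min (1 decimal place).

Optimal t* satisfies g'(t*) = g(t*)/(T + t*).
g'(t) = 0.55·360·t^-0.45. Setting 0.55·360·t^-0.45 = 360·t^0.55/(31+t) gives 0.55(31+t) = t, so 0.45·t = 0.55×31.
t* = 0.55×31/0.45 = 37.89 min.

37.9 min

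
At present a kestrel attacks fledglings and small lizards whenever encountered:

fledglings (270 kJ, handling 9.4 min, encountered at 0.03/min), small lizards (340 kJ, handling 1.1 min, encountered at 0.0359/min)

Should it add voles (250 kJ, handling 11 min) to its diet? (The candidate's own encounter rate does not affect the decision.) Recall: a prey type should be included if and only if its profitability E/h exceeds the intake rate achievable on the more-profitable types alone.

On fledglings and small lizards alone, R = ΣλE/(1+Σλh) = 20.31/1.321 = 15.37 kJ/min.
Profitability of voles: 250/11 = 22.73 kJ/min.
Since 22.73 > R, including voles increases the long-run rate.

Yes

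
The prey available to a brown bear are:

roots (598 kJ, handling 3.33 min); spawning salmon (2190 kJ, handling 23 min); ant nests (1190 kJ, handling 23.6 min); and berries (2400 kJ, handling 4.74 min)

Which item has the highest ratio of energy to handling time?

berries

Profitability E/h (kJ/min): roots = 598/3.33 = 180, spawning salmon = 2190/23 = 95.2, ant nests = 1190/23.6 = 50.4, berries = 2400/4.74 = 506.
Ranked: berries > roots > spawning salmon > ant nests.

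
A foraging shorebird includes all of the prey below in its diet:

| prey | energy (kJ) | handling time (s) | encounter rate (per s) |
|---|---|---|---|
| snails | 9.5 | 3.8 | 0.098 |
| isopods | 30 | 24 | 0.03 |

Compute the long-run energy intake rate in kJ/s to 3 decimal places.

Energy encountered per unit search time: 0.098×9.5 + 0.03×30 = 1.831 kJ/s.
Handling time per unit search time: 0.098×3.8 + 0.03×24 = 1.092.
Rate = 1.831/(1 + 1.092) = 0.8751 kJ/s.

0.875 kJ/s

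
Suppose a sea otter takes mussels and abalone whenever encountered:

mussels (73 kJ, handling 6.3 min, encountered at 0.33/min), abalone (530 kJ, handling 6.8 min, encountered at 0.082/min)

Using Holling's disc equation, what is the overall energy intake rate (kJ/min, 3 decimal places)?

18.575 kJ/min

R = Σλ_iE_i / (1 + Σλ_ih_i)
Numerator: 0.33×73 + 0.082×530 = 67.55
Denominator: 1 + 0.33×6.3 + 0.082×6.8 = 3.637
R = 67.55/3.637 = 18.58 kJ/min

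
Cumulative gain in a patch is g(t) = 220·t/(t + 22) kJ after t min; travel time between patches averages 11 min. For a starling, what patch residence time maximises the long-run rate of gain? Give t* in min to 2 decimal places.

Maximise g(t)/(T+t): set derivative to zero → g'(t)(T+t) = g(t).
g'(t) = 220·22/(t + 22)². Setting 220·22/(t+22)² = 220t/[(t+22)(11+t)] gives 22(11+t) = t(t+22), so t² = 22×11 = 242.
t* = √242 = 15.56 min.

15.56 min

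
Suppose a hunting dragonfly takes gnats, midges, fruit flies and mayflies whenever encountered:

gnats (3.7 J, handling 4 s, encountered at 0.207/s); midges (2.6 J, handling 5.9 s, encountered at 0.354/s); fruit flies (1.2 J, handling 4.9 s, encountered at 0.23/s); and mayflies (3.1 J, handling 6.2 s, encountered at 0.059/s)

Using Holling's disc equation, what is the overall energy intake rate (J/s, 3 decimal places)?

R = (0.207×3.7 + 0.354×2.6 + 0.23×1.2 + 0.059×3.1) / (1 + 0.207×4 + 0.354×5.9 + 0.23×4.9 + 0.059×6.2) = 2.145/5.409 = 0.3966 J/s.

0.397 J/s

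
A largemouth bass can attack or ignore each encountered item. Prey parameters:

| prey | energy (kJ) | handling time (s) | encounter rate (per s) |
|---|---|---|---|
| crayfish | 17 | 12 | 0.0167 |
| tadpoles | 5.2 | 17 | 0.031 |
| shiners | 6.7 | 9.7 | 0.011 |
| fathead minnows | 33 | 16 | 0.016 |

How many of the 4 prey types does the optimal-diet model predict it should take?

Profitabilities (E/h, kJ/s): fathead minnows 2.06, crayfish 1.42, shiners 0.691, tadpoles 0.306. Add prey in this order while the next type's profitability exceeds the intake rate on those already taken.
Rate on top 1: 0.4204. crayfish: 1.42 > 0.4204 → include.
Rate on top 2: 0.5575. shiners: 0.691 > 0.5575 → include.
Rate on top 3: 0.5666. tadpoles: 0.306 < 0.5666 → exclude; stop.
Optimal diet: fathead minnows, crayfish, shiners — 3 of 4 types.

3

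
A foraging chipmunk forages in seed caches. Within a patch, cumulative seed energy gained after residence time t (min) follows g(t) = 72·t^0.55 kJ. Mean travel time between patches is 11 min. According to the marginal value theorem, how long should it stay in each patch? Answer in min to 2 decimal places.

By the marginal value theorem, leave when the instantaneous gain rate g'(t) equals the habitat-wide average g(t)/(T + t).
g'(t) = 0.55·72·t^-0.45. Setting 0.55·72·t^-0.45 = 72·t^0.55/(11+t) gives 0.55(11+t) = t, so 0.45·t = 0.55×11.
t* = 0.55×11/0.45 = 13.44 min.

13.44 min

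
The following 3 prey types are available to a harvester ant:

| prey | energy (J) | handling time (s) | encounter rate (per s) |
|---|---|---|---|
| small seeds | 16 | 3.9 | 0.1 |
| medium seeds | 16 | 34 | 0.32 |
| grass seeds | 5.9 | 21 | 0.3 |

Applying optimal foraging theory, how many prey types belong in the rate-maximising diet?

1

E/h in descending order: small seeds 4.1, medium seeds 0.471, grass seeds 0.281 J/s. The optimal diet is the largest prefix of this list for which every included type satisfies E_i/h_i > R on the types above it.
Rate on top 1: 1.151. medium seeds: 0.471 < 1.151 → exclude; stop.
Optimal diet: small seeds — 1 of 3 types.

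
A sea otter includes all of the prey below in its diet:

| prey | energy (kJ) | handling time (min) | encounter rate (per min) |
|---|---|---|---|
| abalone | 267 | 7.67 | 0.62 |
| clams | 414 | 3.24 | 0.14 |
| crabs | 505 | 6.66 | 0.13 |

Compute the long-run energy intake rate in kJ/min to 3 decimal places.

40.870 kJ/min

Energy encountered per unit search time: 0.62×267 + 0.14×414 + 0.13×505 = 289.1 kJ/min.
Handling time per unit search time: 0.62×7.67 + 0.14×3.24 + 0.13×6.66 = 6.075.
Rate = 289.1/(1 + 6.075) = 40.87 kJ/min.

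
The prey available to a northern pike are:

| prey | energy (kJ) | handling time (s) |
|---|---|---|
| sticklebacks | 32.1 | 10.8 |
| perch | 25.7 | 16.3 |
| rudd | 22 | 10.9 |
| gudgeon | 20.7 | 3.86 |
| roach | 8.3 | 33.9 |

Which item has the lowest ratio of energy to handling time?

Profitability E/h (kJ/s): sticklebacks = 32.1/10.8 = 2.97, perch = 25.7/16.3 = 1.58, rudd = 22/10.9 = 2.02, gudgeon = 20.7/3.86 = 5.36, roach = 8.3/33.9 = 0.245.
Ranked: gudgeon > sticklebacks > rudd > perch > roach.

roach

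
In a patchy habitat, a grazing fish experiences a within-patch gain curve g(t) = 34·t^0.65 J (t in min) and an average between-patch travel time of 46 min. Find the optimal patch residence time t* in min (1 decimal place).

85.4 min

Optimal t* satisfies g'(t*) = g(t*)/(T + t*).
g'(t) = 0.65·34·t^-0.35. Setting 0.65·34·t^-0.35 = 34·t^0.65/(46+t) gives 0.65(46+t) = t, so 0.35·t = 0.65×46.
t* = 0.65×46/0.35 = 85.43 min.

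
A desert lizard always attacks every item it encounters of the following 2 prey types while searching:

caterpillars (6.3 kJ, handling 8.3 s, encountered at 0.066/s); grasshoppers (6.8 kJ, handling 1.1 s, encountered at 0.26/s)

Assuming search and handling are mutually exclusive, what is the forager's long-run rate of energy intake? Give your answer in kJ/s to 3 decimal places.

1.191 kJ/s

R = Σλ_iE_i / (1 + Σλ_ih_i)
Numerator: 0.066×6.3 + 0.26×6.8 = 2.184
Denominator: 1 + 0.066×8.3 + 0.26×1.1 = 1.834
R = 2.184/1.834 = 1.191 kJ/s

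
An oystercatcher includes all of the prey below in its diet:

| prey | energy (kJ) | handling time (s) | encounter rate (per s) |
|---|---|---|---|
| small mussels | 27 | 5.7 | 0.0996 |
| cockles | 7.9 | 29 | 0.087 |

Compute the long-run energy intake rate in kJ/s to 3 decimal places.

R = (0.0996×27 + 0.087×7.9) / (1 + 0.0996×5.7 + 0.087×29) = 3.377/4.091 = 0.8254 kJ/s.

0.825 kJ/s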